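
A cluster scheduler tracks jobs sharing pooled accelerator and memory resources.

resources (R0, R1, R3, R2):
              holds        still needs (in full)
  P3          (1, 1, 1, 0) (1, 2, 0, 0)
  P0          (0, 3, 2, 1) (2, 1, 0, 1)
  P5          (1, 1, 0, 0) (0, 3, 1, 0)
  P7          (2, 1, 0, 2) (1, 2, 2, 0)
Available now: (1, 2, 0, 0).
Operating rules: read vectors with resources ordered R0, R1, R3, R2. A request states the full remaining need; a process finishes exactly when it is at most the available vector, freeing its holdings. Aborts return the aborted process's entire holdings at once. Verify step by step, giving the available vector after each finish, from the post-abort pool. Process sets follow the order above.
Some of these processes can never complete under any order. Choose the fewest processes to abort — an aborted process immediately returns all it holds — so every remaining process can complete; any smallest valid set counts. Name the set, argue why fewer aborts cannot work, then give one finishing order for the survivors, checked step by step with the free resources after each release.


The answer: abort P0.
Key observation: before aborting P0, P7 was permanently blocked — no order could ever run it; afterwards it completes at step 1.
Minimality: the empty abort set fails — the state is deadlocked as it stands.
The survivors complete as P7, P5, P3. Check, step by step (starting from the post-abort pool):
  pool = (1, 5, 2, 1)
  run P7 (needs (1, 2, 2, 0), free (1, 5, 2, 1)); after release of (2, 1, 0, 2) the pool is (3, 6, 2, 3)
  run P5 (needs (0, 3, 1, 0), free (3, 6, 2, 3)); after release of (1, 1, 0, 0) the pool is (4, 7, 2, 3)
  run P3 (needs (1, 2, 0, 0), free (4, 7, 2, 3)); after release of (1, 1, 1, 0) the pool is (5, 8, 3, 3)


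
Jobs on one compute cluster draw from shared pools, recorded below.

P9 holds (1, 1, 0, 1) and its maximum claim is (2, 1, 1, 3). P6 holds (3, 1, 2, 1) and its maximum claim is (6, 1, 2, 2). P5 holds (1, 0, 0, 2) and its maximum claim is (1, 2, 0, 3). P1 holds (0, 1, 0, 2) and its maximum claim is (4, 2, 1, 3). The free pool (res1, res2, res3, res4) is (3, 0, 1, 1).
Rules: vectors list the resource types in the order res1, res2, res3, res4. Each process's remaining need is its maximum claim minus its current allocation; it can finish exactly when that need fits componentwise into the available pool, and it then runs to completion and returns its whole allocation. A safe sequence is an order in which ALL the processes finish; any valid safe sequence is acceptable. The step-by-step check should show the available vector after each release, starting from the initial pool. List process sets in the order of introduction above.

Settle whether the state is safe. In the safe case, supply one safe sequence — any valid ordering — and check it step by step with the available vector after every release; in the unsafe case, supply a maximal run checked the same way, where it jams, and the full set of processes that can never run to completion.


SAFE — a valid safe sequence is P6, P9, P1, P5.
Key observation: P6 marks the first exact bind of the order: its need (3, 0, 0, 1) fits the free (3, 0, 1, 1) with zero slack on a requested resource.
Check, step by step:
  pool = (3, 0, 1, 1)
  run P6 (needs (3, 0, 0, 1), free (3, 0, 1, 1)); after release of (3, 1, 2, 1) the pool is (6, 1, 3, 2)
  run P9 (needs (1, 0, 1, 2), free (6, 1, 3, 2)); after release of (1, 1, 0, 1) the pool is (7, 2, 3, 3)
  run P1 (needs (4, 1, 1, 1), free (7, 2, 3, 3)); after release of (0, 1, 0, 2) the pool is (7, 3, 3, 5)
  run P5 (needs (0, 2, 0, 1), free (7, 3, 3, 5)); after release of (1, 0, 0, 2) the pool is (8, 3, 3, 7)


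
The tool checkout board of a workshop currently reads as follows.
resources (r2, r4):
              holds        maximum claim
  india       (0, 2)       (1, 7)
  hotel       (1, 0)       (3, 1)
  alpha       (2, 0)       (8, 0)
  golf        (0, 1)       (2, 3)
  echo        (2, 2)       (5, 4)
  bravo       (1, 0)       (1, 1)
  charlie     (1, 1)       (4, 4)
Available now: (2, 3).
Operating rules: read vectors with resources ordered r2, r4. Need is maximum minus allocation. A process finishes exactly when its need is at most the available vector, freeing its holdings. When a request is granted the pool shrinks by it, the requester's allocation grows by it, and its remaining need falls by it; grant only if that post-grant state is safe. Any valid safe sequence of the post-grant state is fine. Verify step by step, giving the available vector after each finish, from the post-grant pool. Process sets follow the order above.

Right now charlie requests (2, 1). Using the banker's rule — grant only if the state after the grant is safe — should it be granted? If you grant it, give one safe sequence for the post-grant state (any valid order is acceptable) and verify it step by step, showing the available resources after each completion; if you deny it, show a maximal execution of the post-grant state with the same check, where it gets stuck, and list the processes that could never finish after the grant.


GRANT: granting preserves safety; a valid post-grant sequence is bravo, charlie, hotel, golf, echo, india, alpha.
Key observation: (0, 2) free after granting still covers bravo first, and each release covers the next.
Step-by-step check of the post-grant state:
  pool = (0, 2)
  run bravo (needs (0, 1), free (0, 2)); after release of (1, 0) the pool is (1, 2)
  run charlie (needs (1, 2), free (1, 2)); after release of (3, 2) the pool is (4, 4)
  run hotel (needs (2, 1), free (4, 4)); after release of (1, 0) the pool is (5, 4)
  run golf (needs (2, 2), free (5, 4)); after release of (0, 1) the pool is (5, 5)
  run echo (needs (3, 2), free (5, 5)); after release of (2, 2) the pool is (7, 7)
  run india (needs (1, 5), free (7, 7)); after release of (0, 2) the pool is (7, 9)
  run alpha (needs (6, 0), free (7, 9)); after release of (2, 0) the pool is (9, 9)


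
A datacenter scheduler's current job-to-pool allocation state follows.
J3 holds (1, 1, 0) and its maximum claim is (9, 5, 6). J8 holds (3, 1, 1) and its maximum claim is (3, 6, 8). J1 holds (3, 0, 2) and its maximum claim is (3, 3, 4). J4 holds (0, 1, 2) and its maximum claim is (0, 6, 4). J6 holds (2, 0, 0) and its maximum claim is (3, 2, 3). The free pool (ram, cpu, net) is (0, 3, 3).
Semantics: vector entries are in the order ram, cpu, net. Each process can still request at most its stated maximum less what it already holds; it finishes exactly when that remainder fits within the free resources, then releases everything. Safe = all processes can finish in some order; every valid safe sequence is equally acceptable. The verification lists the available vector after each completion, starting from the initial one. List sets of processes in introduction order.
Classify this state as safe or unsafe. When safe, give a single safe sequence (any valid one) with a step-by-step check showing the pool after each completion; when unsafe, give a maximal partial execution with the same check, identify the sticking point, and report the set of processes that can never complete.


UNSAFE.
Key observation: J1, J6 can finish, but then (5, 3, 5) is all there is, and the blocked group's cpu demands exceed it.
The run J1, J6 cannot be extended any further. Check, step by step:
  pool = (0, 3, 3)
  J1 needs (0, 3, 2) <= (0, 3, 3) -> finishes; pool += (3, 0, 2) = (3, 3, 5)
  J6 needs (1, 2, 3) <= (3, 3, 5) -> finishes; pool += (2, 0, 0) = (5, 3, 5)
  J3 cannot run: need (8, 4, 6) vs free (5, 3, 5) (insufficient ram, cpu and net)
  J8 cannot run: need (0, 5, 7) vs free (5, 3, 5) (insufficient cpu and net)
  J4 cannot run: need (0, 5, 2) vs free (5, 3, 5) (insufficient cpu)
Never able to finish: J3, J8 and J4.


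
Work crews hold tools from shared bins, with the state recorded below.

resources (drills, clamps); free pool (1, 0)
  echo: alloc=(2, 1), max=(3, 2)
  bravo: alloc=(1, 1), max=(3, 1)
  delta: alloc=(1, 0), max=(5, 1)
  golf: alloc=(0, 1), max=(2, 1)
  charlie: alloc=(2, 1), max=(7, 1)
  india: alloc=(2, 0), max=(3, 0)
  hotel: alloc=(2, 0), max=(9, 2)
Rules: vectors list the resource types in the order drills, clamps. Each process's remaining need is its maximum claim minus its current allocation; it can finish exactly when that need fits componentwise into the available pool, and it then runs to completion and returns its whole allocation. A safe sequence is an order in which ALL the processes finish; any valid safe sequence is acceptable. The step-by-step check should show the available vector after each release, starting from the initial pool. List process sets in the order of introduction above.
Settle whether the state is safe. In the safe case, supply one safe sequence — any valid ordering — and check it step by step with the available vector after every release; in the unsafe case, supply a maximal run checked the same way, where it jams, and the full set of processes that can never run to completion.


The state is SAFE; one workable sequence: india, bravo, echo, delta, charlie, hotel, golf.
Key observation: reading the order forward, india is the first process whose need (1, 0) meets the free pool (1, 0) exactly on a resource it requests.
Step-by-step check:
  pool = (1, 0)
  run india (needs (1, 0), free (1, 0)); after release of (2, 0) the pool is (3, 0)
  run bravo (needs (2, 0), free (3, 0)); after release of (1, 1) the pool is (4, 1)
  run echo (needs (1, 1), free (4, 1)); after release of (2, 1) the pool is (6, 2)
  run delta (needs (4, 1), free (6, 2)); after release of (1, 0) the pool is (7, 2)
  run charlie (needs (5, 0), free (7, 2)); after release of (2, 1) the pool is (9, 3)
  run hotel (needs (7, 2), free (9, 3)); after release of (2, 0) the pool is (11, 3)
  run golf (needs (2, 0), free (11, 3)); after release of (0, 1) the pool is (11, 4)


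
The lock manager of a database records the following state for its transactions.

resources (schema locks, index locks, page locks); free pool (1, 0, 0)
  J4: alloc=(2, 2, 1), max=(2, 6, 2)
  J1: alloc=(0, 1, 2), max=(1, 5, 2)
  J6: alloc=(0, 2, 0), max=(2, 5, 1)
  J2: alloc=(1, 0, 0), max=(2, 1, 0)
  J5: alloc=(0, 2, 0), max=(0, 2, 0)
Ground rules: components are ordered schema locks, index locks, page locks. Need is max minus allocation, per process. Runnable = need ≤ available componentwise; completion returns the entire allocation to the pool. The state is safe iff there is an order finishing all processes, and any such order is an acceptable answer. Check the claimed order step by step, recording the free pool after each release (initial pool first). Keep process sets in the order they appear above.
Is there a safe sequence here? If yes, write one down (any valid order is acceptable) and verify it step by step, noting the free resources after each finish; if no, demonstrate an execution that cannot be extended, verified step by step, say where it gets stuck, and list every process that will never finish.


UNSAFE — no complete ordering exists.
Key observation: index locks is the bottleneck — with J5, J2 done the pool holds (2, 2, 0), short of every remaining need.
The run J5, J2 cannot be extended any further. Check, step by step:
  pool = (1, 0, 0)
  run J5 (needs (0, 0, 0), free (1, 0, 0)); after release of (0, 2, 0) the pool is (1, 2, 0)
  run J2 (needs (1, 1, 0), free (1, 2, 0)); after release of (1, 0, 0) the pool is (2, 2, 0)
  J4 still needs (0, 4, 1) but only (2, 2, 0) is free — short on index locks and page locks
  J1 still needs (1, 4, 0) but only (2, 2, 0) is free — short on index locks
  J6 still needs (2, 3, 1) but only (2, 2, 0) is free — short on index locks and page locks
Never able to finish: J4, J1 and J6.


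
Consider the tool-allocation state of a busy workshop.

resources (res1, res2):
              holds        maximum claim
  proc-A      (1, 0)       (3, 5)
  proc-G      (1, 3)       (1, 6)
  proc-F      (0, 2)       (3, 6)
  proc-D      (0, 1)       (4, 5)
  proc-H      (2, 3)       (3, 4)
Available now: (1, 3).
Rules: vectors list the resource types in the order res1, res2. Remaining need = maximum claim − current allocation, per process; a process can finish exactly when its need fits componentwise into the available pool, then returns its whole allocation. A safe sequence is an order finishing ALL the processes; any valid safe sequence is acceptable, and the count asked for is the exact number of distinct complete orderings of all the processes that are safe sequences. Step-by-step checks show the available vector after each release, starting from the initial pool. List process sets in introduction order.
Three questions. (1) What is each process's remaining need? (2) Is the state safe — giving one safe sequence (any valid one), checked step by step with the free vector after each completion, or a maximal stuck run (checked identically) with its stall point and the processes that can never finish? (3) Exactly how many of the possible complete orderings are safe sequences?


(1) Need matrix, components ordered res1, res2:
  proc-A: (2, 5)
  proc-G: (0, 3)
  proc-F: (3, 4)
  proc-D: (4, 4)
  proc-H: (1, 1)
(2) SAFE — a valid safe sequence is proc-H, proc-A, proc-D, proc-G, proc-F.
Key observation: the order's first zero-slack moment is proc-H ((1, 1) needed, (1, 3) free — a requested resource with nothing to spare).
Verifying each step:
  pool = (1, 3)
  proc-H needs (1, 1) <= (1, 3) -> finishes; pool += (2, 3) = (3, 6)
  proc-A needs (2, 5) <= (3, 6) -> finishes; pool += (1, 0) = (4, 6)
  proc-D needs (4, 4) <= (4, 6) -> finishes; pool += (0, 1) = (4, 7)
  proc-G needs (0, 3) <= (4, 7) -> finishes; pool += (1, 3) = (5, 10)
  proc-F needs (3, 4) <= (5, 10) -> finishes; pool += (0, 2) = (5, 12)
(3) The exact count: 25 of the possible complete orderings are safe sequences.


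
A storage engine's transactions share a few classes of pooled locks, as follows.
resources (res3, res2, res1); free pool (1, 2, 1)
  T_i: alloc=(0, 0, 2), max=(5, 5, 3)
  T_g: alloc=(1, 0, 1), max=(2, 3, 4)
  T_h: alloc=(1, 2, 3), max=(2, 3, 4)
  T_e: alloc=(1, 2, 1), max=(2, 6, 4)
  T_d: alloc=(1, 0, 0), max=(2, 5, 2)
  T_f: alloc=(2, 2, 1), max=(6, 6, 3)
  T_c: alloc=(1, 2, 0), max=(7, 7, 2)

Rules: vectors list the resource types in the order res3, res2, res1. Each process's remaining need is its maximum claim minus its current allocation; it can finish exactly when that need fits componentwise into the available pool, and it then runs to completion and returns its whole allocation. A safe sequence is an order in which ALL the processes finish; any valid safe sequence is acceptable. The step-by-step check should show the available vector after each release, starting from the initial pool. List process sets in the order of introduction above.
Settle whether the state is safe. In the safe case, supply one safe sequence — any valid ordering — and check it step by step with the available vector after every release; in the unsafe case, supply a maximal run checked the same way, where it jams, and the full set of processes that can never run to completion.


SAFE. One safe sequence: T_h, T_e, T_d, T_f, T_i, T_g, T_c.
Key observation: T_h marks the first exact bind of the order: its need (1, 1, 1) fits the free (1, 2, 1) with zero slack on a requested resource.
Check, step by step:
  pool = (1, 2, 1)
  run T_h (needs (1, 1, 1), free (1, 2, 1)); after release of (1, 2, 3) the pool is (2, 4, 4)
  run T_e (needs (1, 4, 3), free (2, 4, 4)); after release of (1, 2, 1) the pool is (3, 6, 5)
  run T_d (needs (1, 5, 2), free (3, 6, 5)); after release of (1, 0, 0) the pool is (4, 6, 5)
  run T_f (needs (4, 4, 2), free (4, 6, 5)); after release of (2, 2, 1) the pool is (6, 8, 6)
  run T_i (needs (5, 5, 1), free (6, 8, 6)); after release of (0, 0, 2) the pool is (6, 8, 8)
  run T_g (needs (1, 3, 3), free (6, 8, 8)); after release of (1, 0, 1) the pool is (7, 8, 9)
  run T_c (needs (6, 5, 2), free (7, 8, 9)); after release of (1, 2, 0) the pool is (8, 10, 9)


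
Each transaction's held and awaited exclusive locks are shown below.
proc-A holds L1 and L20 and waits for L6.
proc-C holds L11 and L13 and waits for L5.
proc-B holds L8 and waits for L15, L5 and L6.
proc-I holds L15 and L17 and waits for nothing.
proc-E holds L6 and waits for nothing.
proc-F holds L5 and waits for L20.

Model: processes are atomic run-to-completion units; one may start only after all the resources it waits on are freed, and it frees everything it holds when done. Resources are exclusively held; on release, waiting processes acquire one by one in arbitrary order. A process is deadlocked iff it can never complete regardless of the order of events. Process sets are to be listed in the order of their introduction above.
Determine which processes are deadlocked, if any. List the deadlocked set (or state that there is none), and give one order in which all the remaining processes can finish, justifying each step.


Nothing here is deadlocked.
Key observation: the waits form no ring: some process can always run, and its releases unblock the others one by one.
One completion order for the rest: proc-E, proc-A, proc-F, proc-I, proc-B, proc-C.
Step-by-step check:
  run proc-E (it waits on nothing); releases L6
  run proc-A (all its waits — L6 — are resolved); releases L1 and L20
  run proc-F (all its waits — L20 — are resolved); releases L5
  run proc-I (it waits on nothing); releases L15 and L17
  run proc-B (all its waits — L15, L5 and L6 — are resolved); releases L8
  run proc-C (all its waits — L5 — are resolved); releases L11 and L13


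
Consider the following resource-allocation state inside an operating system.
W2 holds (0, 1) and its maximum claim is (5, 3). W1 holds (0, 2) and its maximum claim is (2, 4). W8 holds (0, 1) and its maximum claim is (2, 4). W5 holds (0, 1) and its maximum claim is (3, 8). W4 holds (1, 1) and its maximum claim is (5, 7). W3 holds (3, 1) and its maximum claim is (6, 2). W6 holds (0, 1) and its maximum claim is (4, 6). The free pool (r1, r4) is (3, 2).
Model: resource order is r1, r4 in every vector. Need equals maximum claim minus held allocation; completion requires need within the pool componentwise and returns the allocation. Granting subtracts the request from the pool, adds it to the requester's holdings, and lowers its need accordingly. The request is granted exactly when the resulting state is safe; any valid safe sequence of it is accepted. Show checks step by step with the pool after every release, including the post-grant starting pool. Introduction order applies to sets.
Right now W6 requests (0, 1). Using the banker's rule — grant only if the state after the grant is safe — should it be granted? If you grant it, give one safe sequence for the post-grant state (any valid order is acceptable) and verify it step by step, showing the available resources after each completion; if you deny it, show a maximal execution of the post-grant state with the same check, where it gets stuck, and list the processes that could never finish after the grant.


GRANT: granting preserves safety; a valid post-grant sequence is W3, W1, W2, W6, W5, W8, W4.
Key observation: after the grant the pool drops to (3, 1), which still lets W3 finish first and unwind the rest.
Verifying the post-grant state step by step:
  pool = (3, 1)
  run W3 (needs (3, 1), free (3, 1)); after release of (3, 1) the pool is (6, 2)
  run W1 (needs (2, 2), free (6, 2)); after release of (0, 2) the pool is (6, 4)
  run W2 (needs (5, 2), free (6, 4)); after release of (0, 1) the pool is (6, 5)
  run W6 (needs (4, 4), free (6, 5)); after release of (0, 2) the pool is (6, 7)
  run W5 (needs (3, 7), free (6, 7)); after release of (0, 1) the pool is (6, 8)
  run W8 (needs (2, 3), free (6, 8)); after release of (0, 1) the pool is (6, 9)
  run W4 (needs (4, 6), free (6, 9)); after release of (1, 1) the pool is (7, 10)


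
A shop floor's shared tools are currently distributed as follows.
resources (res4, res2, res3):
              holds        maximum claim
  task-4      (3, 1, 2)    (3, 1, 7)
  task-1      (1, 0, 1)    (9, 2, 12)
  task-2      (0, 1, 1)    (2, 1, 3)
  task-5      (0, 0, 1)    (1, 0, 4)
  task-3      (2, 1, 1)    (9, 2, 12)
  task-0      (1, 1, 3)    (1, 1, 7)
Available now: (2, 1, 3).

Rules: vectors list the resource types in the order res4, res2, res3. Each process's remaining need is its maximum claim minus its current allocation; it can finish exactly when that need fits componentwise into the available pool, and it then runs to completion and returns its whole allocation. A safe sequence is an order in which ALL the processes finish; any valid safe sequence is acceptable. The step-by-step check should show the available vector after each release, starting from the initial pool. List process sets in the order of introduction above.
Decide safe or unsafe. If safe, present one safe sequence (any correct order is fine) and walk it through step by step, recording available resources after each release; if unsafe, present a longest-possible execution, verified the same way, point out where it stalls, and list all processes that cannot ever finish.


UNSAFE.
Key observation: even finishing task-5, task-0, task-4, task-2 leaves just (6, 4, 10) free — too little res4 for any of the remaining processes.
Going as far as possible: task-5, task-0, task-4, task-2; after that, nothing fits. Check, step by step:
  pool = (2, 1, 3)
  run task-5 (needs (1, 0, 3), free (2, 1, 3)); after release of (0, 0, 1) the pool is (2, 1, 4)
  run task-0 (needs (0, 0, 4), free (2, 1, 4)); after release of (1, 1, 3) the pool is (3, 2, 7)
  run task-4 (needs (0, 0, 5), free (3, 2, 7)); after release of (3, 1, 2) the pool is (6, 3, 9)
  run task-2 (needs (2, 0, 2), free (6, 3, 9)); after release of (0, 1, 1) the pool is (6, 4, 10)
  task-1 cannot run: need (8, 2, 11) vs free (6, 4, 10) (insufficient res4 and res3)
  task-3 cannot run: need (7, 1, 11) vs free (6, 4, 10) (insufficient res4 and res3)
Permanently blocked: task-1 and task-3.


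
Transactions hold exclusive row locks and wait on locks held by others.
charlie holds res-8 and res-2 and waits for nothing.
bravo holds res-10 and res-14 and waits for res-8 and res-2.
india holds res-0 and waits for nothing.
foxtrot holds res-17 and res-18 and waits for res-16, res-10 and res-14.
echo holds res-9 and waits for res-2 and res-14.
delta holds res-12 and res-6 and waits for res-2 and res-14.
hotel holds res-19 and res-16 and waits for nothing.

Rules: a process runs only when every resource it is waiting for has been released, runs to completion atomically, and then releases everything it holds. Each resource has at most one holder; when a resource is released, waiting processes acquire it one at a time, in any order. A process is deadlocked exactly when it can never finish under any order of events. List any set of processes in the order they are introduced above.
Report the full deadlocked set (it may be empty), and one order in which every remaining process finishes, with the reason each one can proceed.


Nothing here is deadlocked.
Key observation: although several processes wait, no cycle exists — each chain bottoms out at a free runner.
A valid finishing order for the others: charlie, bravo, india, echo, delta, hotel, foxtrot.
Walking it through:
  charlie waits on nothing -> runs at once and releases res-8 and res-2
  bravo: everything it awaited (res-8 and res-2) is free; runs, freeing res-10 and res-14
  india waits on nothing -> runs at once and releases res-0
  echo: everything it awaited (res-2 and res-14) is free; runs, freeing res-9
  delta: everything it awaited (res-2 and res-14) is free; runs, freeing res-12 and res-6
  hotel waits on nothing -> runs at once and releases res-19 and res-16
  foxtrot: everything it awaited (res-16, res-10 and res-14) is free; runs, freeing res-17 and res-18


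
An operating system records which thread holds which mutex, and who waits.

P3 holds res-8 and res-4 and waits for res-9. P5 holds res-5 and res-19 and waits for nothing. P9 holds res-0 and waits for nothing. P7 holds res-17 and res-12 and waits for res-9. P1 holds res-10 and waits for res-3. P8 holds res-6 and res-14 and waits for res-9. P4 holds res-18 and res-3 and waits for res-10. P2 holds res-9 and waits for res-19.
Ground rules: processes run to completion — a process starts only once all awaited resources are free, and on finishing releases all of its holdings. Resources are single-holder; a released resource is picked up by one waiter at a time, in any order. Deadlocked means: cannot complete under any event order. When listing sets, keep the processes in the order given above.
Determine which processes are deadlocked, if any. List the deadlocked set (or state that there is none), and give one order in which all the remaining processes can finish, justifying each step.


The deadlocked set is P1 and P4.
Key observation: along P1 -> P4 -> P1, each member waits on what the next one holds — a deadlock; no other process is dragged down with it.
The rest can finish in the order P5, P9, P2, P3, P8, P7.
Step-by-step check:
  run P5 (it waits on nothing); releases res-5 and res-19
  run P9 (it waits on nothing); releases res-0
  run P2 (all its waits — res-19 — are resolved); releases res-9
  run P3 (all its waits — res-9 — are resolved); releases res-8 and res-4
  run P8 (all its waits — res-9 — are resolved); releases res-6 and res-14
  run P7 (all its waits — res-9 — are resolved); releases res-17 and res-12


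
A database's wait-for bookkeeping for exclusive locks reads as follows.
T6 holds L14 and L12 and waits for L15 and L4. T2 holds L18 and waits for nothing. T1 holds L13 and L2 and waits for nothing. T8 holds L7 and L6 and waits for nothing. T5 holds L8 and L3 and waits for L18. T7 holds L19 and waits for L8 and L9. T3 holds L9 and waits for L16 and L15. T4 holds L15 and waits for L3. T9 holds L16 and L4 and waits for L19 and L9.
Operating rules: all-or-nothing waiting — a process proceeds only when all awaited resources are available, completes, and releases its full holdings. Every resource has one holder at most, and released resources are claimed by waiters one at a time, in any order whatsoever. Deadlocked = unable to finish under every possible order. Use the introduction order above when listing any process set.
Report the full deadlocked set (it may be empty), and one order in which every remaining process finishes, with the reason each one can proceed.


Deadlocked set: T6, T7, T3 and T9.
Key observation: the waits loop around T9 -> T7 -> T3 -> T9 with no way out; T6 waits into the deadlock from upstream.
The rest can finish in the order T2, T1, T8, T5, T4.
Verifying each step:
  T2 waits on nothing -> runs at once and releases L18
  T1 waits on nothing -> runs at once and releases L13 and L2
  T8 waits on nothing -> runs at once and releases L7 and L6
  T5: everything it awaited (L18) is free; runs, freeing L8 and L3
  T4: everything it awaited (L3) is free; runs, freeing L15


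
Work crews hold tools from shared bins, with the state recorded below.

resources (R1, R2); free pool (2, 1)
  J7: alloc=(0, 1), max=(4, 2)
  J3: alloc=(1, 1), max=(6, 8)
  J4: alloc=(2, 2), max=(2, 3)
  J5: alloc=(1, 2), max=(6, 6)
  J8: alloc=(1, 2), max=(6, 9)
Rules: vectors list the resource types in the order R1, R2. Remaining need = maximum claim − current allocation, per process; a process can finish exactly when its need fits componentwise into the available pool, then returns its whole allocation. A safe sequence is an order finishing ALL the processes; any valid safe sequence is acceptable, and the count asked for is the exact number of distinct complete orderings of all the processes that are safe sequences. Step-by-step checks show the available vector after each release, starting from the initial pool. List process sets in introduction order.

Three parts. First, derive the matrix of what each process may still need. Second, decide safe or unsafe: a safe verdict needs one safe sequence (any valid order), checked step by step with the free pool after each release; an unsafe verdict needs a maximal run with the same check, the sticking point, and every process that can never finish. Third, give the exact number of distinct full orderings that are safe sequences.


(1) Outstanding need per process (order R1, R2):
  J7: (4, 1)
  J3: (5, 7)
  J4: (0, 1)
  J5: (5, 4)
  J8: (5, 7)
(2) UNSAFE — no complete ordering exists.
Key observation: J4, J7 can finish, but then (4, 4) is all there is, and the blocked group's R1 demands exceed it.
A maximal execution: J4, J7 — then nothing else fits. Check, step by step:
  pool = (2, 1)
  run J4 (needs (0, 1), free (2, 1)); after release of (2, 2) the pool is (4, 3)
  run J7 (needs (4, 1), free (4, 3)); after release of (0, 1) the pool is (4, 4)
  blocked: J3 wants (5, 7), pool (4, 4) — not enough R1 and R2
  blocked: J5 wants (5, 4), pool (4, 4) — not enough R1
  blocked: J8 wants (5, 7), pool (4, 4) — not enough R1 and R2
Permanently blocked: J3, J5 and J8.
(3) Precisely 0 of the possible complete orderings are safe sequences.


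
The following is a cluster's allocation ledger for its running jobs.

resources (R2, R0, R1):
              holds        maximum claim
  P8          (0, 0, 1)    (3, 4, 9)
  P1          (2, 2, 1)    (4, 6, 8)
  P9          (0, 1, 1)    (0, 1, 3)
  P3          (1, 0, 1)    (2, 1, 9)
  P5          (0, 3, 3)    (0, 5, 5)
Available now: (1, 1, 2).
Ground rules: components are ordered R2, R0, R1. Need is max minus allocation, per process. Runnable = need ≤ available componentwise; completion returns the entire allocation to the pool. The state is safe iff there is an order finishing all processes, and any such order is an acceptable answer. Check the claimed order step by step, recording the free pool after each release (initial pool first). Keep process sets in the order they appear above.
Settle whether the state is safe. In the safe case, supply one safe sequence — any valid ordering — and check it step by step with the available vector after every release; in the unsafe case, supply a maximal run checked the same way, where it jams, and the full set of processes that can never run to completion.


The state is UNSAFE.
Key observation: no order helps: past P9, P5, the free pool tops out at (1, 5, 6), below what each blocked process needs in R1.
The run P9, P5 cannot be extended any further. Verifying each step:
  pool = (1, 1, 2)
  P9 needs (0, 0, 2) <= (1, 1, 2) -> finishes; pool += (0, 1, 1) = (1, 2, 3)
  P5 needs (0, 2, 2) <= (1, 2, 3) -> finishes; pool += (0, 3, 3) = (1, 5, 6)
  blocked: P8 wants (3, 4, 8), pool (1, 5, 6) — not enough R2 and R1
  blocked: P1 wants (2, 4, 7), pool (1, 5, 6) — not enough R2 and R1
  blocked: P3 wants (1, 1, 8), pool (1, 5, 6) — not enough R1
Never able to finish: P8, P1 and P3.


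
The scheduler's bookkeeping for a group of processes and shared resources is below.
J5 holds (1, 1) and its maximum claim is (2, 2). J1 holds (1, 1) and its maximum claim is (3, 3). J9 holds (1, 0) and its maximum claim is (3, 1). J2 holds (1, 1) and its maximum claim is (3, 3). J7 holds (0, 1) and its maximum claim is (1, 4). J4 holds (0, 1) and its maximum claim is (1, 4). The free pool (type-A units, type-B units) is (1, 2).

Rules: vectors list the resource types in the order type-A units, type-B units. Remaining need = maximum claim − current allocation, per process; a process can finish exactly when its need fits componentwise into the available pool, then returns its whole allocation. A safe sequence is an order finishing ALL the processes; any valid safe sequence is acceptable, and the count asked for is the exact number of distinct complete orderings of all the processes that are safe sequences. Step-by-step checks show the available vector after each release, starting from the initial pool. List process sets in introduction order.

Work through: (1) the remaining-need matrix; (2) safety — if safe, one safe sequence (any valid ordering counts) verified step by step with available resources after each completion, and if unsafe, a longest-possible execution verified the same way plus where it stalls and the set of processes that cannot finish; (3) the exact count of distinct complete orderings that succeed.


(1) Need matrix, components ordered type-A units, type-B units:
  J5: (1, 1)
  J1: (2, 2)
  J9: (2, 1)
  J2: (2, 2)
  J7: (1, 3)
  J4: (1, 3)
(2) SAFE. One safe sequence: J5, J2, J9, J1, J4, J7.
Key observation: the first exact fit in this order is J5 — it needs (1, 1) with (1, 2) free, meeting a requested resource to the last unit.
Verifying each step:
  pool = (1, 2)
  run J5 (needs (1, 1), free (1, 2)); after release of (1, 1) the pool is (2, 3)
  run J2 (needs (2, 2), free (2, 3)); after release of (1, 1) the pool is (3, 4)
  run J9 (needs (2, 1), free (3, 4)); after release of (1, 0) the pool is (4, 4)
  run J1 (needs (2, 2), free (4, 4)); after release of (1, 1) the pool is (5, 5)
  run J4 (needs (1, 3), free (5, 5)); after release of (0, 1) the pool is (5, 6)
  run J7 (needs (1, 3), free (5, 6)); after release of (0, 1) the pool is (5, 7)
(3) Precisely 120 of the possible complete orderings are safe sequences.


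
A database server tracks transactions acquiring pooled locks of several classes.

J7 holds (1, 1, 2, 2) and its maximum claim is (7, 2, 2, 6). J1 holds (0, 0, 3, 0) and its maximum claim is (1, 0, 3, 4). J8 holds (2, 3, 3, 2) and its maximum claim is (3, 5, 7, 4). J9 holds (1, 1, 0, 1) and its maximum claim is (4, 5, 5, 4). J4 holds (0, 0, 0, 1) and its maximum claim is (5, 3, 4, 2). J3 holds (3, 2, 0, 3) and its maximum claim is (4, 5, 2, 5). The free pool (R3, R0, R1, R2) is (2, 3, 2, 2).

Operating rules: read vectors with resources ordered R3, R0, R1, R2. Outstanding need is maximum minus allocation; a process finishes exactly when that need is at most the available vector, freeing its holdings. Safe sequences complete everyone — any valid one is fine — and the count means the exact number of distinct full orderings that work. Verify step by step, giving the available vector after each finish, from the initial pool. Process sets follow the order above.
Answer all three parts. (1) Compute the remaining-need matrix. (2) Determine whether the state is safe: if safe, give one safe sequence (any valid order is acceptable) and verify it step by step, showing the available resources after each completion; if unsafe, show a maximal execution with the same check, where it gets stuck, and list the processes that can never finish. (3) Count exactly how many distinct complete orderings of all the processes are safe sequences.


(1) Need matrix, components ordered R3, R0, R1, R2:
  J7: (6, 1, 0, 4)
  J1: (1, 0, 0, 4)
  J8: (1, 2, 4, 2)
  J9: (3, 4, 5, 3)
  J4: (5, 3, 4, 1)
  J3: (1, 3, 2, 2)
(2) The state is SAFE; one workable sequence: J3, J1, J9, J4, J7, J8.
Key observation: at J3 the run first touches a limit — (1, 3, 2, 2) against (2, 3, 2, 2), exact on a resource it actually requests.
Walking it through:
  pool = (2, 3, 2, 2)
  J3 needs (1, 3, 2, 2) <= (2, 3, 2, 2) -> finishes; pool += (3, 2, 0, 3) = (5, 5, 2, 5)
  J1 needs (1, 0, 0, 4) <= (5, 5, 2, 5) -> finishes; pool += (0, 0, 3, 0) = (5, 5, 5, 5)
  J9 needs (3, 4, 5, 3) <= (5, 5, 5, 5) -> finishes; pool += (1, 1, 0, 1) = (6, 6, 5, 6)
  J4 needs (5, 3, 4, 1) <= (6, 6, 5, 6) -> finishes; pool += (0, 0, 0, 1) = (6, 6, 5, 7)
  J7 needs (6, 1, 0, 4) <= (6, 6, 5, 7) -> finishes; pool += (1, 1, 2, 2) = (7, 7, 7, 9)
  J8 needs (1, 2, 4, 2) <= (7, 7, 7, 9) -> finishes; pool += (2, 3, 3, 2) = (9, 10, 10, 11)
(3) The exact count: 16 of the possible complete orderings are safe sequences.


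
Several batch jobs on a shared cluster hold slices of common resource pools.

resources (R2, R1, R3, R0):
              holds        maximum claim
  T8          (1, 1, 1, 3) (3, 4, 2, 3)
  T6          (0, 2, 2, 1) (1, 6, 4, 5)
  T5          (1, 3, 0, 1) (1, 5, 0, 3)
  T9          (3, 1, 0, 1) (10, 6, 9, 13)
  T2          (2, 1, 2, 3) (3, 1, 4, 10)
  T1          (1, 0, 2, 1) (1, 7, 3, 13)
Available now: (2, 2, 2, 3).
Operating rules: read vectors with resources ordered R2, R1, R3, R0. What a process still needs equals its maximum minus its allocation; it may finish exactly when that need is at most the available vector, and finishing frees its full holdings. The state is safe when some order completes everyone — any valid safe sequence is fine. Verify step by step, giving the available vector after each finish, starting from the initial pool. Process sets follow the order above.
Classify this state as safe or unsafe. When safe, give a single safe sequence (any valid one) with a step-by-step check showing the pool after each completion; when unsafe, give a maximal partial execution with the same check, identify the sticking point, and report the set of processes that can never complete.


UNSAFE.
Key observation: T5, T8, T2, T6 can finish, but then (6, 9, 7, 11) is all there is, and the blocked group's R0 demands exceed it.
A maximal execution: T5, T8, T2, T6 — then nothing else fits. Step-by-step check:
  pool = (2, 2, 2, 3)
  run T5 (needs (0, 2, 0, 2), free (2, 2, 2, 3)); after release of (1, 3, 0, 1) the pool is (3, 5, 2, 4)
  run T8 (needs (2, 3, 1, 0), free (3, 5, 2, 4)); after release of (1, 1, 1, 3) the pool is (4, 6, 3, 7)
  run T2 (needs (1, 0, 2, 7), free (4, 6, 3, 7)); after release of (2, 1, 2, 3) the pool is (6, 7, 5, 10)
  run T6 (needs (1, 4, 2, 4), free (6, 7, 5, 10)); after release of (0, 2, 2, 1) the pool is (6, 9, 7, 11)
  T9 still needs (7, 5, 9, 12) but only (6, 9, 7, 11) is free — short on R2, R3 and R0
  T1 still needs (0, 7, 1, 12) but only (6, 9, 7, 11) is free — short on R0
Never able to finish: T9 and T1.


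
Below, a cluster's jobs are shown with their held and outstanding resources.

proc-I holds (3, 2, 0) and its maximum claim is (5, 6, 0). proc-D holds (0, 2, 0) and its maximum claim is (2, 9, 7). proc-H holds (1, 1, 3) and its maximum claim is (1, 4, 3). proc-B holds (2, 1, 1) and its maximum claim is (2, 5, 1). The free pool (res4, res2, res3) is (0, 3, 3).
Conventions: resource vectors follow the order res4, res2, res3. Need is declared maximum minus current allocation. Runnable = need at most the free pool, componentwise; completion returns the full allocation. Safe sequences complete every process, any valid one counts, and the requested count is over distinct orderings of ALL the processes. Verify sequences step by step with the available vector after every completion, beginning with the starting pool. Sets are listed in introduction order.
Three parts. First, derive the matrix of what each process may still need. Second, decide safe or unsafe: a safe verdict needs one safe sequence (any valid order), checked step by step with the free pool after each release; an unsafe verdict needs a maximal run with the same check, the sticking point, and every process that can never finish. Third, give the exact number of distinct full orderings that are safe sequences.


(1) Outstanding need per process (order res4, res2, res3):
  proc-I: (2, 4, 0)
  proc-D: (2, 7, 7)
  proc-H: (0, 3, 0)
  proc-B: (0, 4, 0)
(2) SAFE — a valid safe sequence is proc-H, proc-B, proc-I, proc-D.
Key observation: the first exact fit in this order is proc-H — it needs (0, 3, 0) with (0, 3, 3) free, meeting a requested resource to the last unit.
Verifying each step:
  pool = (0, 3, 3)
  run proc-H (needs (0, 3, 0), free (0, 3, 3)); after release of (1, 1, 3) the pool is (1, 4, 6)
  run proc-B (needs (0, 4, 0), free (1, 4, 6)); after release of (2, 1, 1) the pool is (3, 5, 7)
  run proc-I (needs (2, 4, 0), free (3, 5, 7)); after release of (3, 2, 0) the pool is (6, 7, 7)
  run proc-D (needs (2, 7, 7), free (6, 7, 7)); after release of (0, 2, 0) the pool is (6, 9, 7)
(3) Precisely 1 of the possible complete orderings is a safe sequence.


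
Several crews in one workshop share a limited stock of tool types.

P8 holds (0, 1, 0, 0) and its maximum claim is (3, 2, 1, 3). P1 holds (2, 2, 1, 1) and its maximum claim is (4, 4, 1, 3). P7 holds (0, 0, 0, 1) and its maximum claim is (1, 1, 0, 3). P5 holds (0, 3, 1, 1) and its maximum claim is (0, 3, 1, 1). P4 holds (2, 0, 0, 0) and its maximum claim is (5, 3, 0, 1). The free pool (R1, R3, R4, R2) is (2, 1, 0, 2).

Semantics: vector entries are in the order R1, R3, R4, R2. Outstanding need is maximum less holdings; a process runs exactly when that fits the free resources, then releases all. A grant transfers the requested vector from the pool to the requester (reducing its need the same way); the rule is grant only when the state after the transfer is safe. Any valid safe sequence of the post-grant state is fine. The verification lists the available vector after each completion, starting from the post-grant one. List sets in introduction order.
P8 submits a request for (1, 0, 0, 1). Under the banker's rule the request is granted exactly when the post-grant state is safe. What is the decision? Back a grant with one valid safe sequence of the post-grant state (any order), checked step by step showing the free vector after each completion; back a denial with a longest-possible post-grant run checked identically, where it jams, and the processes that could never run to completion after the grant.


DENY: after the grant no complete ordering would exist.
Key observation: no order helps: past P5, P7, the free pool tops out at (1, 4, 1, 3), below what each blocked process needs in R1.
Pretend the grant happened; the run P5, P7 goes as far as possible. Check, step by step:
  pool = (1, 1, 0, 1)
  P5: need (0, 0, 0, 0) fits (1, 1, 0, 1); releases (0, 3, 1, 1), pool now (1, 4, 1, 2)
  P7: need (1, 1, 0, 2) fits (1, 4, 1, 2); releases (0, 0, 0, 1), pool now (1, 4, 1, 3)
  P8 cannot run: need (2, 1, 1, 2) vs free (1, 4, 1, 3) (insufficient R1)
  P1 cannot run: need (2, 2, 0, 2) vs free (1, 4, 1, 3) (insufficient R1)
  P4 cannot run: need (3, 3, 0, 1) vs free (1, 4, 1, 3) (insufficient R1)
Processes that could never finish after the grant: P8, P1 and P4.
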